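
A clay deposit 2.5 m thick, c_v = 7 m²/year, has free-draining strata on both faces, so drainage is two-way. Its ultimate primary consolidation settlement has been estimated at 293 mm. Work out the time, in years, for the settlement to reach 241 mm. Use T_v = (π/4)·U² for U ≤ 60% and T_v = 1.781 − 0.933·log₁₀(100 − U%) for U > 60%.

Drainage path length: H_d = H/2 = 1.25 m (double drainage).
U = S(t)/S_ult = 241/293 = 0.8225.
U > 60%: T_v = 1.781 − 0.933·log₁₀(100 − 82.253) = 0.61556.
t = T_v·H_d²/c_v = 0.61556×1.25²/7 = 0.1374 years.

t ≈ 0.137 years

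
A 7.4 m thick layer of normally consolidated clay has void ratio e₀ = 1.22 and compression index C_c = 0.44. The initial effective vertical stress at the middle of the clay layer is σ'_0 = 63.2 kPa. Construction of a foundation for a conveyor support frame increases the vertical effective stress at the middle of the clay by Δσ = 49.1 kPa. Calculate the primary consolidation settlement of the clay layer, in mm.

Final effective stress: σ'_f = σ'_0 + Δσ = 63.2 + 49.1 = 112.3 kPa.
Normally consolidated clay, so the full stress increment lies on the virgin compression line:
S_c = C_c·H/(1+e₀)·log₁₀(σ'_f/σ'_0) = 0.44×7.4/(1+1.22)×log₁₀(112.3/63.2)
    = 1.4667 × 0.24966 = 0.3662 m

S_c ≈ 366 mm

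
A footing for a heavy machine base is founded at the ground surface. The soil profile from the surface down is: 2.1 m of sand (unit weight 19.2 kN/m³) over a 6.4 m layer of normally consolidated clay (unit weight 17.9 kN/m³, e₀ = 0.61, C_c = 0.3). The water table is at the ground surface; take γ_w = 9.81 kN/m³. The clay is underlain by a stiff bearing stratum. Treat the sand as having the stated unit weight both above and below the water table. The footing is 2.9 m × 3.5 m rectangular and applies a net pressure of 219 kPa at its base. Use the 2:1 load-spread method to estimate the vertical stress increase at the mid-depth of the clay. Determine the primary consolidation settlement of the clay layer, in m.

S_c ≈ 0.267 m

Mid-depth of clay below the ground surface: z = 2.1 + 6.4/2 = 5.3 m.
Total vertical stress at mid-clay: σ_v = 19.2×2.1 + 17.9×3.2 = 97.6 kPa.
Pore pressure: u = 9.81×(5.3 − 0) = 51.993 kPa.
Initial effective stress: σ'_0 = σ_v − u = 97.6 − 51.993 = 45.607 kPa.
Stress increase at mid-clay by the 2:1 spreading method:
Δσ = qBL/((B+z)(L+z)) = 219×2.9×3.5/((2.9+5.3)(3.5+5.3)) = 30.804 kPa
Final effective stress: σ'_f = σ'_0 + Δσ = 45.607 + 30.804 = 76.411 kPa.
Normally consolidated clay, so the full stress increment lies on the virgin compression line:
S_c = C_c·H/(1+e₀)·log₁₀(σ'_f/σ'_0) = 0.3×6.4/(1+0.61)×log₁₀(76.411/45.607)
    = 1.1925 × 0.22412 = 0.2673 m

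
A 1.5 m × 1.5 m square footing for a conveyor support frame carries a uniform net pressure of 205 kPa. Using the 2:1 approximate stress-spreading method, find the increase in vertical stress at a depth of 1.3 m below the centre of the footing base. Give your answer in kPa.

Δσ_z ≈ 58.8 kPa

By the 2:1 method the load spreads at 1 horizontal : 2 vertical, so at depth z the loaded area has grown by z in each plan dimension:
Δσ = qBL/((B+z)(L+z)) = 205×1.5×1.5/((1.5+1.3)(1.5+1.3)) = 58.833 kPa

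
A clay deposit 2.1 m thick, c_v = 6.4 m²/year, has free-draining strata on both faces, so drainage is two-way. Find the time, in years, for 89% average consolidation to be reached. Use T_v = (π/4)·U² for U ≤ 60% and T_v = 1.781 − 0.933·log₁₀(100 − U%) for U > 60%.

t ≈ 0.139 years

Drainage path length: H_d = H/2 = 1.05 m (double drainage).
U > 60%: T_v = 1.781 − 0.933·log₁₀(100 − 89) = 0.80938.
t = T_v·H_d²/c_v = 0.80938×1.05²/6.4 = 0.1394 years.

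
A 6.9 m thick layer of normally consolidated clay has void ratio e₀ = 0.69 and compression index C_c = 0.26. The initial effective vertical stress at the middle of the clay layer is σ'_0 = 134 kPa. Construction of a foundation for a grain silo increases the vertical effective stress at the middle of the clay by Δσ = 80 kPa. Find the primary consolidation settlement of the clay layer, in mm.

S_c ≈ 216 mm

Final effective stress: σ'_f = σ'_0 + Δσ = 134 + 80 = 214 kPa.
Normally consolidated clay, so the full stress increment lies on the virgin compression line:
S_c = C_c·H/(1+e₀)·log₁₀(σ'_f/σ'_0) = 0.26×6.9/(1+0.69)×log₁₀(214/134)
    = 1.0615 × 0.20331 = 0.2158 m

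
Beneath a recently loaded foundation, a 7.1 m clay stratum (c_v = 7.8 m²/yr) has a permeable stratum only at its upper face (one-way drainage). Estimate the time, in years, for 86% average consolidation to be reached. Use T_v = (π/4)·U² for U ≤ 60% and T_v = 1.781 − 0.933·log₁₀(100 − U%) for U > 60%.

Drainage path length: H_d = H = 7.1 m (single drainage).
U > 60%: T_v = 1.781 − 0.933·log₁₀(100 − 86) = 0.71166.
t = T_v·H_d²/c_v = 0.71166×7.1²/7.8 = 4.599 years.

t ≈ 4.6 years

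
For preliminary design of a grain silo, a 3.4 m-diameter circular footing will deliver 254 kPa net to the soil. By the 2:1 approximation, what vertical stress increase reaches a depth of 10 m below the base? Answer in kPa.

By the 2:1 method the load spreads at 1 horizontal : 2 vertical, so at depth z the loaded area has grown by z in each plan dimension:
Δσ ≈ qD²/(D+z)² = 254×3.4²/(3.4+10)² = 16.352 kPa

Δσ_z ≈ 16.4 kPa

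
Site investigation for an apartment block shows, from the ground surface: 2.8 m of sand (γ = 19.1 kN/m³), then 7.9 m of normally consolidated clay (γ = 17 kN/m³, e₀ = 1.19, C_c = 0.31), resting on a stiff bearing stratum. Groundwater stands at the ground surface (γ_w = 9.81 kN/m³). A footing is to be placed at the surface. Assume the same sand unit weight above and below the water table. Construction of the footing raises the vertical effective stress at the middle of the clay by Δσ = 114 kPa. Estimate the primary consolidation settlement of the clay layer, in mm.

S_c ≈ 549 mm

Mid-depth of clay below the ground surface: z = 2.8 + 7.9/2 = 6.75 m.
Total vertical stress at mid-clay: σ_v = 19.1×2.8 + 17×3.95 = 120.63 kPa.
Pore pressure: u = 9.81×(6.75 − 0) = 66.218 kPa.
Initial effective stress: σ'_0 = σ_v − u = 120.63 − 66.218 = 54.412 kPa.
Final effective stress: σ'_f = σ'_0 + Δσ = 54.412 + 114 = 168.41 kPa.
Normally consolidated clay, so the full stress increment lies on the virgin compression line:
S_c = C_c·H/(1+e₀)·log₁₀(σ'_f/σ'_0) = 0.31×7.9/(1+1.19)×log₁₀(168.41/54.412)
    = 1.1183 × 0.49067 = 0.5487 m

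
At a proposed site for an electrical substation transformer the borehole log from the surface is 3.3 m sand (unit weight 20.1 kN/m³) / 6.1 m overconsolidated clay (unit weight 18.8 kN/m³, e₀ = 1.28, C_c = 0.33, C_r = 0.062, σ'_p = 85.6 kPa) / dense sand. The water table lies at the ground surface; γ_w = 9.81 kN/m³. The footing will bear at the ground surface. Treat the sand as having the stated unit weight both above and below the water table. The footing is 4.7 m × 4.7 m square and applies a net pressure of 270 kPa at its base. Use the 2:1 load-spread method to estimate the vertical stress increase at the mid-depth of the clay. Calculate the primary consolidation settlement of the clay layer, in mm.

Mid-depth of clay below the ground surface: z = 3.3 + 6.1/2 = 6.35 m.
Total vertical stress at mid-clay: σ_v = 20.1×3.3 + 18.8×3.05 = 123.67 kPa.
Pore pressure: u = 9.81×(6.35 − 0) = 62.294 kPa.
Initial effective stress: σ'_0 = σ_v − u = 123.67 − 62.294 = 61.376 kPa.
Stress increase at mid-clay by the 2:1 spreading method:
Δσ = qBL/((B+z)(L+z)) = 270×4.7×4.7/((4.7+6.35)(4.7+6.35)) = 48.847 kPa
Final effective stress: σ'_f = 61.376 + 48.847 = 110.22 kPa.
σ'_f = 110.22 > σ'_p = 85.6 kPa, so the stress path crosses the preconsolidation pressure — recompression up to σ'_p, then virgin compression beyond:
S_c = H/(1+e₀)·[C_r·log₁₀(σ'_p/σ'_0) + C_c·log₁₀(σ'_f/σ'_p)]
    = 6.1/2.28 × [0.062×log₁₀(85.6/61.376) + 0.33×log₁₀(110.22/85.6)]
    = 2.6754 × [0.0089575 + 0.03623] = 0.1209 m

S_c ≈ 121 mm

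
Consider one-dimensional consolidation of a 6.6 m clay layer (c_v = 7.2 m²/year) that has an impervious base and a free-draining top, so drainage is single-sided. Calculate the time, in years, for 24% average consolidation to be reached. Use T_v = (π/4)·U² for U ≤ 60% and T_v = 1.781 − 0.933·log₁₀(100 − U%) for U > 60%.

Drainage path length: H_d = H = 6.6 m (single drainage).
U ≤ 60%: T_v = (π/4)·U² = (π/4)×0.24² = 0.045239.
t = T_v·H_d²/c_v = 0.045239×6.6²/7.2 = 0.2737 years.

t ≈ 0.274 years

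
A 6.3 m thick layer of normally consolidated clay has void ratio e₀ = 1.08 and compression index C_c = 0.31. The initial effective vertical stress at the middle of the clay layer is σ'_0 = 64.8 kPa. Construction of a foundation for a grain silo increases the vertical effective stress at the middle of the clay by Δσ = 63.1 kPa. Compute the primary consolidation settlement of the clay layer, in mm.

S_c ≈ 277 mm

Final effective stress: σ'_f = σ'_0 + Δσ = 64.8 + 63.1 = 127.9 kPa.
Normally consolidated clay, so the full stress increment lies on the virgin compression line:
S_c = C_c·H/(1+e₀)·log₁₀(σ'_f/σ'_0) = 0.31×6.3/(1+1.08)×log₁₀(127.9/64.8)
    = 0.93894 × 0.2953 = 0.2773 m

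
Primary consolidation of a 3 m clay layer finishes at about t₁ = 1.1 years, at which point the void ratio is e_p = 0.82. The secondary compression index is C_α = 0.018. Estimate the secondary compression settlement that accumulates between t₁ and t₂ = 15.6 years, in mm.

Secondary compression: S_s = C_α·H/(1+e_p)·log₁₀(t₂/t₁)
S_s = 0.018×3/(1+0.82)×log₁₀(15.6/1.1)
    = 0.02967 × 1.152 = 0.03417 m

S_s ≈ 34.2 mm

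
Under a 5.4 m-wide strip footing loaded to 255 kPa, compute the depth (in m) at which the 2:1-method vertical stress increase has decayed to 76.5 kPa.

z ≈ 12.6 m

2:1 spreading — at depth z the loaded area has grown by z in each plan dimension:
qB/(B+z) = Δσ_z ⇒ z = qB/Δσ_z − B = 255×5.4/76.5 − 5.4 = 12.6 m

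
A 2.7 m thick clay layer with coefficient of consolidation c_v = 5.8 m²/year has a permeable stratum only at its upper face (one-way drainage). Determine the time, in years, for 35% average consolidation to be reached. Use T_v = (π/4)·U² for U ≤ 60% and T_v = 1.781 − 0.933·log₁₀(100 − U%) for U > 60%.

Drainage path length: H_d = H = 2.7 m (single drainage).
U ≤ 60%: T_v = (π/4)·U² = (π/4)×0.35² = 0.096211.
t = T_v·H_d²/c_v = 0.096211×2.7²/5.8 = 0.1209 years.

t ≈ 0.121 years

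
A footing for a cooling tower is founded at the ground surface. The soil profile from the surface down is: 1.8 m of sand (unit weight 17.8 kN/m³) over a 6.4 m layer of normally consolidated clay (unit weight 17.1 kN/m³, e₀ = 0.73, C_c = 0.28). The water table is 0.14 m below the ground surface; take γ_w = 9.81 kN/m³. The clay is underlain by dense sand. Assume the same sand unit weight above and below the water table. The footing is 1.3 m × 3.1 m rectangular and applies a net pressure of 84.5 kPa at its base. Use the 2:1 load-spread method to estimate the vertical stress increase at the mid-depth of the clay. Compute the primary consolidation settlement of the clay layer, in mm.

S_c ≈ 70.9 mm

Mid-depth of clay below the ground surface: z = 1.8 + 6.4/2 = 5 m.
Total vertical stress at mid-clay: σ_v = 17.8×1.8 + 17.1×3.2 = 86.76 kPa.
Pore pressure: u = 9.81×(5 − 0.14) = 47.677 kPa.
Initial effective stress: σ'_0 = σ_v − u = 86.76 − 47.677 = 39.083 kPa.
Stress increase at mid-clay by the 2:1 spreading method:
Δσ = qBL/((B+z)(L+z)) = 84.5×1.3×3.1/((1.3+5)(3.1+5)) = 6.6732 kPa
Final effective stress: σ'_f = σ'_0 + Δσ = 39.083 + 6.6732 = 45.756 kPa.
Normally consolidated clay, so the full stress increment lies on the virgin compression line:
S_c = C_c·H/(1+e₀)·log₁₀(σ'_f/σ'_0) = 0.28×6.4/(1+0.73)×log₁₀(45.756/39.083)
    = 1.0358 × 0.06846 = 0.07091 m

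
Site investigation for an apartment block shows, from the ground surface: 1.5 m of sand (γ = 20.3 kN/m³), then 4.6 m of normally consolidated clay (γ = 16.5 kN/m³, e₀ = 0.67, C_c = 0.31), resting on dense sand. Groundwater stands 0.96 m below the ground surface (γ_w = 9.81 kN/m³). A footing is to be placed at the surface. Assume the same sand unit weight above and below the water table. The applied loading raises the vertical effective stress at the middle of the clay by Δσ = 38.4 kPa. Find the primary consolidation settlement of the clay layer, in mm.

Mid-depth of clay below the ground surface: z = 1.5 + 4.6/2 = 3.8 m.
Total vertical stress at mid-clay: σ_v = 20.3×1.5 + 16.5×2.3 = 68.4 kPa.
Pore pressure: u = 9.81×(3.8 − 0.96) = 27.86 kPa.
Initial effective stress: σ'_0 = σ_v − u = 68.4 − 27.86 = 40.54 kPa.
Final effective stress: σ'_f = σ'_0 + Δσ = 40.54 + 38.4 = 78.94 kPa.
Normally consolidated clay, so the full stress increment lies on the virgin compression line:
S_c = C_c·H/(1+e₀)·log₁₀(σ'_f/σ'_0) = 0.31×4.6/(1+0.67)×log₁₀(78.94/40.54)
    = 0.85389 × 0.28941 = 0.2471 m

S_c ≈ 247 mm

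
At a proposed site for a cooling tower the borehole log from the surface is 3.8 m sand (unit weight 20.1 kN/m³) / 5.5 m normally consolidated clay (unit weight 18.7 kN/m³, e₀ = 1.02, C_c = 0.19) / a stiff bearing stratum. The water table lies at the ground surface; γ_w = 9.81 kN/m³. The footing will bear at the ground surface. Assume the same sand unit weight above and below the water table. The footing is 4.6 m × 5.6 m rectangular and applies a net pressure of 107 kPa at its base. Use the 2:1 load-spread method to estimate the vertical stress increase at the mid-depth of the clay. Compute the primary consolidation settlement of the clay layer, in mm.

Mid-depth of clay below the ground surface: z = 3.8 + 5.5/2 = 6.55 m.
Total vertical stress at mid-clay: σ_v = 20.1×3.8 + 18.7×2.75 = 127.8 kPa.
Pore pressure: u = 9.81×(6.55 − 0) = 64.255 kPa.
Initial effective stress: σ'_0 = σ_v − u = 127.8 − 64.255 = 63.545 kPa.
Stress increase at mid-clay by the 2:1 spreading method:
Δσ = qBL/((B+z)(L+z)) = 107×4.6×5.6/((4.6+6.55)(5.6+6.55)) = 20.346 kPa
Final effective stress: σ'_f = σ'_0 + Δσ = 63.545 + 20.346 = 83.891 kPa.
Normally consolidated clay, so the full stress increment lies on the virgin compression line:
S_c = C_c·H/(1+e₀)·log₁₀(σ'_f/σ'_0) = 0.19×5.5/(1+1.02)×log₁₀(83.891/63.545)
    = 0.51733 × 0.12063 = 0.06241 m

S_c ≈ 62.4 mm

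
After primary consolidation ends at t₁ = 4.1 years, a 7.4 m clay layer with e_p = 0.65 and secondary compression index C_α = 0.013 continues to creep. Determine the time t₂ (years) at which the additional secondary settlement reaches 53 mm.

t₂ ≈ 33.3 years

S_s = C_α·H/(1+e_p)·log₁₀(t₂/t₁) ⇒ log₁₀(t₂/t₁) = S_s·(1+e_p)/(C_α·H).
log₁₀(t₂/t₁) = 0.053 × (1+0.65) / (0.013×7.4) = 0.909
t₂ = t₁ × 10^0.909 = 4.1 × 8.11 = 33.25 years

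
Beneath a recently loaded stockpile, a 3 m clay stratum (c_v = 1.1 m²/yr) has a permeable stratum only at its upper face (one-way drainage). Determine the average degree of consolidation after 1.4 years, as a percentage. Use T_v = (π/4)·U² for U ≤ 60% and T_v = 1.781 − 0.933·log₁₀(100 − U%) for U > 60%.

U ≈ 46.7 %

Drainage path length: H_d = H = 3 m (single drainage).
T_v = c_v·t/H_d² = 1.1×1.4/3² = 0.17111.
T_v = 0.17111 corresponds to the U ≤ 60% branch:
U = √(4T_v/π) = 0.4668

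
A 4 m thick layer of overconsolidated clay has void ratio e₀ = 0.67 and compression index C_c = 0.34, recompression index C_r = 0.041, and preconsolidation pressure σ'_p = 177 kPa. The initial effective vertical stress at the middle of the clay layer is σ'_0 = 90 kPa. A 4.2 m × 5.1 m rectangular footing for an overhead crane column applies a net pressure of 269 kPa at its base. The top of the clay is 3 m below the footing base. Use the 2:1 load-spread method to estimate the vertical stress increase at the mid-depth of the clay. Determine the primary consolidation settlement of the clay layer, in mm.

Mid-depth of clay below the footing base: z = 3 + 4/2 = 5 m.
Stress increase at mid-clay by the 2:1 spreading method:
Δσ = qBL/((B+z)(L+z)) = 269×4.2×5.1/((4.2+5)(5.1+5)) = 62.01 kPa
Final effective stress: σ'_f = 90 + 62.01 = 152.01 kPa.
σ'_f = 152.01 ≤ σ'_p = 177 kPa, so the clay remains overconsolidated and only the recompression index applies:
S_c = C_r·H/(1+e₀)·log₁₀(σ'_f/σ'_0) = 0.041×4/1.67×log₁₀(152.01/90)
    = 0.098203 × 0.22763 = 0.02235 m

S_c ≈ 22.4 mm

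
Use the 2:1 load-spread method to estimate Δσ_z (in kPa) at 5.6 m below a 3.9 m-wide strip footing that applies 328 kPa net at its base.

By the 2:1 method the load spreads at 1 horizontal : 2 vertical, so at depth z the loaded area has grown by z in each plan dimension:
Δσ = qB/(B+z) = 328×3.9/(3.9+5.6) = 134.65 kPa

Δσ_z ≈ 135 kPa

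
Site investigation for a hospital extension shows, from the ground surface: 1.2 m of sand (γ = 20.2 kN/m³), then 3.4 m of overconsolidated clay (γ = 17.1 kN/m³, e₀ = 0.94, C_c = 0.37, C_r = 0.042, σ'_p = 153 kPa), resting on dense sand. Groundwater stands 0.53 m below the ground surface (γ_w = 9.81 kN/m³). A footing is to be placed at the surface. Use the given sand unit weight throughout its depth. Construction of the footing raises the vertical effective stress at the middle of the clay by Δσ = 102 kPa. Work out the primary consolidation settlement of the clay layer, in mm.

Mid-depth of clay below the ground surface: z = 1.2 + 3.4/2 = 2.9 m.
Total vertical stress at mid-clay: σ_v = 20.2×1.2 + 17.1×1.7 = 53.31 kPa.
Pore pressure: u = 9.81×(2.9 − 0.53) = 23.25 kPa.
Initial effective stress: σ'_0 = σ_v − u = 53.31 − 23.25 = 30.06 kPa.
Final effective stress: σ'_f = 30.06 + 102 = 132.06 kPa.
σ'_f = 132.06 ≤ σ'_p = 153 kPa, so the clay remains overconsolidated and only the recompression index applies:
S_c = C_r·H/(1+e₀)·log₁₀(σ'_f/σ'_0) = 0.042×3.4/1.94×log₁₀(132.06/30.06)
    = 0.073609 × 0.64278 = 0.04731 m

S_c ≈ 47.3 mm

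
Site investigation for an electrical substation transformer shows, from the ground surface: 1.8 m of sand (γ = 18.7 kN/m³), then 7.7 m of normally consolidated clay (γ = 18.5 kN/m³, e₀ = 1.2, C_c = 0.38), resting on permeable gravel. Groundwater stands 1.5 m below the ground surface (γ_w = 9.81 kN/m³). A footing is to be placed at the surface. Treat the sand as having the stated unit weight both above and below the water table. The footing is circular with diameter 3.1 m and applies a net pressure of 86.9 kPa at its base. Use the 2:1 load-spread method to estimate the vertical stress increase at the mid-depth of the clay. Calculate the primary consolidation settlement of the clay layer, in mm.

Mid-depth of clay below the ground surface: z = 1.8 + 7.7/2 = 5.65 m.
Total vertical stress at mid-clay: σ_v = 18.7×1.8 + 18.5×3.85 = 104.89 kPa.
Pore pressure: u = 9.81×(5.65 − 1.5) = 40.712 kPa.
Initial effective stress: σ'_0 = σ_v − u = 104.89 − 40.712 = 64.178 kPa.
Stress increase at mid-clay by the 2:1 spreading method:
Δσ ≈ qD²/(D+z)² = 86.9×3.1²/(3.1+5.65)² = 10.908 kPa
Final effective stress: σ'_f = σ'_0 + Δσ = 64.178 + 10.908 = 75.086 kPa.
Normally consolidated clay, so the full stress increment lies on the virgin compression line:
S_c = C_c·H/(1+e₀)·log₁₀(σ'_f/σ'_0) = 0.38×7.7/(1+1.2)×log₁₀(75.086/64.178)
    = 1.33 × 0.068173 = 0.09067 m

S_c ≈ 90.7 mm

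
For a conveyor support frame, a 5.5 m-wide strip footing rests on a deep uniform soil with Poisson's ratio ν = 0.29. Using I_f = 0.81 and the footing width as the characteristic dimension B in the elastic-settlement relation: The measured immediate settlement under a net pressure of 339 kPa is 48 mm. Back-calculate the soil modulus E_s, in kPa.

S_e = q·B·(1−ν²)/E_s · I_f  ⇒  E_s = q·B·(1−ν²)·I_f / S_e.
E_s = 339 × 5.5 × 0.9159 × 0.81 / 0.048 = 28820 kPa

E_s ≈ 28800 kPa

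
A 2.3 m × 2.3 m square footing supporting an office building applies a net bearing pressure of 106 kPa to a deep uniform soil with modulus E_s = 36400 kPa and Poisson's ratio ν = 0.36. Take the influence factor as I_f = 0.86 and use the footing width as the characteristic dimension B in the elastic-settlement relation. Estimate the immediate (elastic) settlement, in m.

Immediate (elastic) settlement: S_e = q·B·(1−ν²)/E_s · I_f.
S_e = 106 × 2.3 × (1 − 0.36²) / 36400 × 0.86
    = 106 × 2.3 × 0.8704 / 36400 × 0.86
    = 0.005014 m

S_e ≈ 0.00501 m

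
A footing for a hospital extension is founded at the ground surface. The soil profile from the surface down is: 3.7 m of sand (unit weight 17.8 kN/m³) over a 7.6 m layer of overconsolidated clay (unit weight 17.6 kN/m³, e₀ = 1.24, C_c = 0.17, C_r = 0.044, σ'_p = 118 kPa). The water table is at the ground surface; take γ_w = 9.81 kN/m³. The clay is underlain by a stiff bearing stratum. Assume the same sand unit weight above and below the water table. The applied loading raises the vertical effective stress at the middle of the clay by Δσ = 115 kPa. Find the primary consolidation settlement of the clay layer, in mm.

S_c ≈ 142 mm

Mid-depth of clay below the ground surface: z = 3.7 + 7.6/2 = 7.5 m.
Total vertical stress at mid-clay: σ_v = 17.8×3.7 + 17.6×3.8 = 132.74 kPa.
Pore pressure: u = 9.81×(7.5 − 0) = 73.575 kPa.
Initial effective stress: σ'_0 = σ_v − u = 132.74 − 73.575 = 59.165 kPa.
Final effective stress: σ'_f = 59.165 + 115 = 174.16 kPa.
σ'_f = 174.16 > σ'_p = 118 kPa, so the stress path crosses the preconsolidation pressure — recompression up to σ'_p, then virgin compression beyond:
S_c = H/(1+e₀)·[C_r·log₁₀(σ'_p/σ'_0) + C_c·log₁₀(σ'_f/σ'_p)]
    = 7.6/2.24 × [0.044×log₁₀(118/59.165) + 0.17×log₁₀(174.16/118)]
    = 3.3929 × [0.013192 + 0.028741] = 0.1423 m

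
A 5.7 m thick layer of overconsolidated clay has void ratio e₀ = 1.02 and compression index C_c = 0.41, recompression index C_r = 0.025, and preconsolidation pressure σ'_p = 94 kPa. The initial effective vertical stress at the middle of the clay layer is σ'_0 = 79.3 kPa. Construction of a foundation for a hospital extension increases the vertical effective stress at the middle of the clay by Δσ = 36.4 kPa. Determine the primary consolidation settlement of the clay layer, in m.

S_c ≈ 0.11 m

Final effective stress: σ'_f = 79.3 + 36.4 = 115.7 kPa.
σ'_f = 115.7 > σ'_p = 94 kPa, so the stress path crosses the preconsolidation pressure — recompression up to σ'_p, then virgin compression beyond:
S_c = H/(1+e₀)·[C_r·log₁₀(σ'_p/σ'_0) + C_c·log₁₀(σ'_f/σ'_p)]
    = 5.7/2.02 × [0.025×log₁₀(94/79.3) + 0.41×log₁₀(115.7/94)]
    = 2.8218 × [0.0018464 + 0.036984] = 0.1096 m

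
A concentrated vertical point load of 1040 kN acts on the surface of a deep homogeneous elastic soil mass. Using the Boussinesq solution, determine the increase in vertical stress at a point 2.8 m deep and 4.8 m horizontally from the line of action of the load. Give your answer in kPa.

Δσ_z ≈ 2.06 kPa

Boussinesq vertical stress below a point load on an elastic half-space:
Δσ_z = 3P/(2πz²) · [1 + (r/z)²]^(−5/2)
r/z = 4.8/2.8 = 1.7143; [1+(r/z)²]^(−5/2) = 0.032479.
Δσ_z = 3×1040/(2π×2.8²) × 0.032479 = 63.337 × 0.032479 = 2.057 kPa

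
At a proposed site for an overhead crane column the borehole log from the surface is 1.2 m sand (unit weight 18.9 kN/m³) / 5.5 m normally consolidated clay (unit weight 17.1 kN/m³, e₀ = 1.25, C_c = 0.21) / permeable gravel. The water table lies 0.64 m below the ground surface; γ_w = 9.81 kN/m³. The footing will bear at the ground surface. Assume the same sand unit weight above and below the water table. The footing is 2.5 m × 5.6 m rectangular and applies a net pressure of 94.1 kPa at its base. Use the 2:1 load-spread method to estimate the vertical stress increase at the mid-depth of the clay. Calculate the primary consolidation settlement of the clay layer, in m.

S_c ≈ 0.101 m

Mid-depth of clay below the ground surface: z = 1.2 + 5.5/2 = 3.95 m.
Total vertical stress at mid-clay: σ_v = 18.9×1.2 + 17.1×2.75 = 69.705 kPa.
Pore pressure: u = 9.81×(3.95 − 0.64) = 32.471 kPa.
Initial effective stress: σ'_0 = σ_v − u = 69.705 − 32.471 = 37.234 kPa.
Stress increase at mid-clay by the 2:1 spreading method:
Δσ = qBL/((B+z)(L+z)) = 94.1×2.5×5.6/((2.5+3.95)(5.6+3.95)) = 21.387 kPa
Final effective stress: σ'_f = σ'_0 + Δσ = 37.234 + 21.387 = 58.621 kPa.
Normally consolidated clay, so the full stress increment lies on the virgin compression line:
S_c = C_c·H/(1+e₀)·log₁₀(σ'_f/σ'_0) = 0.21×5.5/(1+1.25)×log₁₀(58.621/37.234)
    = 0.51333 × 0.19711 = 0.1012 m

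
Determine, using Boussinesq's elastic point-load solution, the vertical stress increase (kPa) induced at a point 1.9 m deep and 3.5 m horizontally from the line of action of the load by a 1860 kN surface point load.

Δσ_z ≈ 6.08 kPa

Boussinesq vertical stress below a point load on an elastic half-space:
Δσ_z = 3P/(2πz²) · [1 + (r/z)²]^(−5/2)
r/z = 3.5/1.9 = 1.8421; [1+(r/z)²]^(−5/2) = 0.024718.
Δσ_z = 3×1860/(2π×1.9²) × 0.024718 = 246.01 × 0.024718 = 6.081 kPa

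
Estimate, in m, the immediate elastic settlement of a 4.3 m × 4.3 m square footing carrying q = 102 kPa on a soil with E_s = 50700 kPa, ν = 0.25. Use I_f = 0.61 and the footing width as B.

Immediate (elastic) settlement: S_e = q·B·(1−ν²)/E_s · I_f.
S_e = 102 × 4.3 × (1 − 0.25²) / 50700 × 0.61
    = 102 × 4.3 × 0.9375 / 50700 × 0.61
    = 0.004947 m

S_e ≈ 0.00495 m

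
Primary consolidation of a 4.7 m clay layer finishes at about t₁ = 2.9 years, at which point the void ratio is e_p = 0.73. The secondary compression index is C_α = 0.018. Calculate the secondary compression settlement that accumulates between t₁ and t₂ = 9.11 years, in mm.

Secondary compression: S_s = C_α·H/(1+e_p)·log₁₀(t₂/t₁)
S_s = 0.018×4.7/(1+0.73)×log₁₀(9.11/2.9)
    = 0.0489 × 0.4971 = 0.02431 m

S_s ≈ 24.3 mm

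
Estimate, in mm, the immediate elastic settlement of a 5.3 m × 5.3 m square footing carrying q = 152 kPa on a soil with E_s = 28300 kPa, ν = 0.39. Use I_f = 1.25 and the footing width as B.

S_e ≈ 30.2 mm

Immediate (elastic) settlement: S_e = q·B·(1−ν²)/E_s · I_f.
S_e = 152 × 5.3 × (1 − 0.39²) / 28300 × 1.25
    = 152 × 5.3 × 0.8479 / 28300 × 1.25
    = 0.03017 m = 30.17 mm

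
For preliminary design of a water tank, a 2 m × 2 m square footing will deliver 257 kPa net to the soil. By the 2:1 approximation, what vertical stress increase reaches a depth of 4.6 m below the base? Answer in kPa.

Δσ_z ≈ 23.6 kPa

By the 2:1 method the load spreads at 1 horizontal : 2 vertical, so at depth z the loaded area has grown by z in each plan dimension:
Δσ = qBL/((B+z)(L+z)) = 257×2×2/((2+4.6)(2+4.6)) = 23.6 kPa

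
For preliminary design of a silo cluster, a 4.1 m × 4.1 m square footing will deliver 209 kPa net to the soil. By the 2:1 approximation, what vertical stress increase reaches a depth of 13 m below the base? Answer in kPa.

By the 2:1 method the load spreads at 1 horizontal : 2 vertical, so at depth z the loaded area has grown by z in each plan dimension:
Δσ = qBL/((B+z)(L+z)) = 209×4.1×4.1/((4.1+13)(4.1+13)) = 12.015 kPa

Δσ_z ≈ 12 kPa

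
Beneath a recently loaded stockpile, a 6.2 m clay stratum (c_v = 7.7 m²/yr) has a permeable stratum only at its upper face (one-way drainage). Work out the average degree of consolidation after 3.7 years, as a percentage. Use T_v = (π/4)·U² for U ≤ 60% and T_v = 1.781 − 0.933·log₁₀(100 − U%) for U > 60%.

Drainage path length: H_d = H = 6.2 m (single drainage).
T_v = c_v·t/H_d² = 7.7×3.7/6.2² = 0.74116.
T_v = 0.74116 corresponds to the U > 60% branch:
U = 1 − 10^((1.781 − T_v)/0.933)/100 = 0.8698

U ≈ 87 %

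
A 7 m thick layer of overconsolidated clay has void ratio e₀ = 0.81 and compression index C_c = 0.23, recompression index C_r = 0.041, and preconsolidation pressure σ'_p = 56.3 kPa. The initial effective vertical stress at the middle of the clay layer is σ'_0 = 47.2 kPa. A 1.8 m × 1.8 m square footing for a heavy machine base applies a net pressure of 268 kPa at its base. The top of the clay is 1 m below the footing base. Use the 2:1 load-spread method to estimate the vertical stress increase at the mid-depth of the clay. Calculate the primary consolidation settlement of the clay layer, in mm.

Mid-depth of clay below the footing base: z = 1 + 7/2 = 4.5 m.
Stress increase at mid-clay by the 2:1 spreading method:
Δσ = qBL/((B+z)(L+z)) = 268×1.8×1.8/((1.8+4.5)(1.8+4.5)) = 21.878 kPa
Final effective stress: σ'_f = 47.2 + 21.878 = 69.078 kPa.
σ'_f = 69.078 > σ'_p = 56.3 kPa, so the stress path crosses the preconsolidation pressure — recompression up to σ'_p, then virgin compression beyond:
S_c = H/(1+e₀)·[C_r·log₁₀(σ'_p/σ'_0) + C_c·log₁₀(σ'_f/σ'_p)]
    = 7/1.81 × [0.041×log₁₀(56.3/47.2) + 0.23×log₁₀(69.078/56.3)]
    = 3.8674 × [0.0031392 + 0.020431] = 0.09116 m

S_c ≈ 91.2 mm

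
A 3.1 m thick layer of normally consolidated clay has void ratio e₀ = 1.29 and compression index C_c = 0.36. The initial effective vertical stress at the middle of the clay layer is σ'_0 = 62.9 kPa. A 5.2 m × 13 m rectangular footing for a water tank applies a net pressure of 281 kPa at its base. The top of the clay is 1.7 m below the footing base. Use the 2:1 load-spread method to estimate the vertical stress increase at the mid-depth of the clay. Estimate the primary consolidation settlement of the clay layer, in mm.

Mid-depth of clay below the footing base: z = 1.7 + 3.1/2 = 3.25 m.
Stress increase at mid-clay by the 2:1 spreading method:
Δσ = qBL/((B+z)(L+z)) = 281×5.2×13/((5.2+3.25)(13+3.25)) = 138.34 kPa
Final effective stress: σ'_f = σ'_0 + Δσ = 62.9 + 138.34 = 201.24 kPa.
Normally consolidated clay, so the full stress increment lies on the virgin compression line:
S_c = C_c·H/(1+e₀)·log₁₀(σ'_f/σ'_0) = 0.36×3.1/(1+1.29)×log₁₀(201.24/62.9)
    = 0.48734 × 0.50506 = 0.2461 m

S_c ≈ 246 mm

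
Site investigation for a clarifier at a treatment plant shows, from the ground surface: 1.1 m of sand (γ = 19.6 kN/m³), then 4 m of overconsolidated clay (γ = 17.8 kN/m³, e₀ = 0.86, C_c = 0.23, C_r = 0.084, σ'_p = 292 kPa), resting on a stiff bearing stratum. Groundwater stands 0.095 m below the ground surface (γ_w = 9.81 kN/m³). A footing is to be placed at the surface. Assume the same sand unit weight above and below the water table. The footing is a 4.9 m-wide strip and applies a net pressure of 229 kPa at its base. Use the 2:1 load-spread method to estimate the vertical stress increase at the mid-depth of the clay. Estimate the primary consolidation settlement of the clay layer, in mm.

S_c ≈ 141 mm

Mid-depth of clay below the ground surface: z = 1.1 + 4/2 = 3.1 m.
Total vertical stress at mid-clay: σ_v = 19.6×1.1 + 17.8×2 = 57.16 kPa.
Pore pressure: u = 9.81×(3.1 − 0.095) = 29.479 kPa.
Initial effective stress: σ'_0 = σ_v − u = 57.16 − 29.479 = 27.681 kPa.
Stress increase at mid-clay by the 2:1 spreading method:
Δσ = qB/(B+z) = 229×4.9/(4.9+3.1) = 140.26 kPa
Final effective stress: σ'_f = 27.681 + 140.26 = 167.94 kPa.
σ'_f = 167.94 ≤ σ'_p = 292 kPa, so the clay remains overconsolidated and only the recompression index applies:
S_c = C_r·H/(1+e₀)·log₁₀(σ'_f/σ'_0) = 0.084×4/1.86×log₁₀(167.94/27.681)
    = 0.18064 × 0.78297 = 0.1414 m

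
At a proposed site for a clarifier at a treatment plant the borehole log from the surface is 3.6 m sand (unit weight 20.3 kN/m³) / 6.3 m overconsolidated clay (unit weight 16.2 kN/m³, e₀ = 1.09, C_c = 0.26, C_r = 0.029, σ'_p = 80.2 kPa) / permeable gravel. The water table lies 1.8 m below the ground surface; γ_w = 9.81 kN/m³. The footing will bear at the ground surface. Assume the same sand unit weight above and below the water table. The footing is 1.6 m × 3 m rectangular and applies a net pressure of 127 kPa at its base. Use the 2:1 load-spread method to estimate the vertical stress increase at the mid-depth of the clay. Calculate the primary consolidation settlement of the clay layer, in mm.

S_c ≈ 14.1 mm

Mid-depth of clay below the ground surface: z = 3.6 + 6.3/2 = 6.75 m.
Total vertical stress at mid-clay: σ_v = 20.3×3.6 + 16.2×3.15 = 124.11 kPa.
Pore pressure: u = 9.81×(6.75 − 1.8) = 48.56 kPa.
Initial effective stress: σ'_0 = σ_v − u = 124.11 − 48.56 = 75.55 kPa.
Stress increase at mid-clay by the 2:1 spreading method:
Δσ = qBL/((B+z)(L+z)) = 127×1.6×3/((1.6+6.75)(3+6.75)) = 7.4878 kPa
Final effective stress: σ'_f = 75.55 + 7.4878 = 83.038 kPa.
σ'_f = 83.038 > σ'_p = 80.2 kPa, so the stress path crosses the preconsolidation pressure — recompression up to σ'_p, then virgin compression beyond:
S_c = H/(1+e₀)·[C_r·log₁₀(σ'_p/σ'_0) + C_c·log₁₀(σ'_f/σ'_p)]
    = 6.3/2.09 × [0.029×log₁₀(80.2/75.55) + 0.26×log₁₀(83.038/80.2)]
    = 3.0144 × [0.00075226 + 0.0039267] = 0.0141 m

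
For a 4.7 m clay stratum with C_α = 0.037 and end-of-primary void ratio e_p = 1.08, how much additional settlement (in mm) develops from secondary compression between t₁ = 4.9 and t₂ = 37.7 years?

S_s ≈ 74.1 mm

Secondary compression: S_s = C_α·H/(1+e_p)·log₁₀(t₂/t₁)
S_s = 0.037×4.7/(1+1.08)×log₁₀(37.7/4.9)
    = 0.08361 × 0.8861 = 0.07409 m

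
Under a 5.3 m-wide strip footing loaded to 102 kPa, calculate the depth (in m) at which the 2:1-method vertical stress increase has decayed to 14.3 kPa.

z ≈ 32.5 m

2:1 spreading — at depth z the loaded area has grown by z in each plan dimension:
qB/(B+z) = Δσ_z ⇒ z = qB/Δσ_z − B = 102×5.3/14.3 − 5.3 = 32.5 m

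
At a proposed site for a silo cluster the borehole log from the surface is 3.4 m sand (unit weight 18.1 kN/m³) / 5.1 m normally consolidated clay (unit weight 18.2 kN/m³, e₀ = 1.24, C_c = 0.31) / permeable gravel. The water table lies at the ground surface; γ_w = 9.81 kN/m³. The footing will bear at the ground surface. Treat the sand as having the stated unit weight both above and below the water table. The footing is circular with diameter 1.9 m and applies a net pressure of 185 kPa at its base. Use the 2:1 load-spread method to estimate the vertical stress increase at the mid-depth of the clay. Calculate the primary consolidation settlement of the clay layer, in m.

S_c ≈ 0.0606 m

Mid-depth of clay below the ground surface: z = 3.4 + 5.1/2 = 5.95 m.
Total vertical stress at mid-clay: σ_v = 18.1×3.4 + 18.2×2.55 = 107.95 kPa.
Pore pressure: u = 9.81×(5.95 − 0) = 58.37 kPa.
Initial effective stress: σ'_0 = σ_v − u = 107.95 − 58.37 = 49.58 kPa.
Stress increase at mid-clay by the 2:1 spreading method:
Δσ ≈ qD²/(D+z)² = 185×1.9²/(1.9+5.95)² = 10.838 kPa
Final effective stress: σ'_f = σ'_0 + Δσ = 49.58 + 10.838 = 60.418 kPa.
Normally consolidated clay, so the full stress increment lies on the virgin compression line:
S_c = C_c·H/(1+e₀)·log₁₀(σ'_f/σ'_0) = 0.31×5.1/(1+1.24)×log₁₀(60.418/49.58)
    = 0.7058 × 0.08586 = 0.0606 m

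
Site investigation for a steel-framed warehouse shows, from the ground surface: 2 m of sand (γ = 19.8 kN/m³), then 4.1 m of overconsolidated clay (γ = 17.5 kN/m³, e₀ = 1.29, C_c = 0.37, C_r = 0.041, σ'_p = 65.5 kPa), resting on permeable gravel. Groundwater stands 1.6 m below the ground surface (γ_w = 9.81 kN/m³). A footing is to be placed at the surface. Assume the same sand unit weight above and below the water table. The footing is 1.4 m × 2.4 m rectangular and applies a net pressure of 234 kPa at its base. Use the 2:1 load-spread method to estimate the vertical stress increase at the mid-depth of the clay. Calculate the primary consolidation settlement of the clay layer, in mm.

Mid-depth of clay below the ground surface: z = 2 + 4.1/2 = 4.05 m.
Total vertical stress at mid-clay: σ_v = 19.8×2 + 17.5×2.05 = 75.475 kPa.
Pore pressure: u = 9.81×(4.05 − 1.6) = 24.035 kPa.
Initial effective stress: σ'_0 = σ_v − u = 75.475 − 24.035 = 51.44 kPa.
Stress increase at mid-clay by the 2:1 spreading method:
Δσ = qBL/((B+z)(L+z)) = 234×1.4×2.4/((1.4+4.05)(2.4+4.05)) = 22.367 kPa
Final effective stress: σ'_f = 51.44 + 22.367 = 73.807 kPa.
σ'_f = 73.807 > σ'_p = 65.5 kPa, so the stress path crosses the preconsolidation pressure — recompression up to σ'_p, then virgin compression beyond:
S_c = H/(1+e₀)·[C_r·log₁₀(σ'_p/σ'_0) + C_c·log₁₀(σ'_f/σ'_p)]
    = 4.1/2.29 × [0.041×log₁₀(65.5/51.44) + 0.37×log₁₀(73.807/65.5)]
    = 1.7904 × [0.0043026 + 0.019187] = 0.04206 m

S_c ≈ 42.1 mm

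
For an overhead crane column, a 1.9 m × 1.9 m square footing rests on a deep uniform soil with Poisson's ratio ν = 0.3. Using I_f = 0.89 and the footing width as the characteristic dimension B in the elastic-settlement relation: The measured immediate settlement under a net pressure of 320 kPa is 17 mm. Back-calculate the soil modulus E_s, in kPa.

S_e = q·B·(1−ν²)/E_s · I_f  ⇒  E_s = q·B·(1−ν²)·I_f / S_e.
E_s = 320 × 1.9 × 0.91 × 0.89 / 0.017 = 28970 kPa

E_s ≈ 29000 kPa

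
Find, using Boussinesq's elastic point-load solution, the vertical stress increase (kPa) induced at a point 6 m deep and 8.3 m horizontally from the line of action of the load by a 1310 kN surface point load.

Δσ_z ≈ 1.2 kPa

Boussinesq vertical stress below a point load on an elastic half-space:
Δσ_z = 3P/(2πz²) · [1 + (r/z)²]^(−5/2)
r/z = 8.3/6 = 1.3833; [1+(r/z)²]^(−5/2) = 0.069011.
Δσ_z = 3×1310/(2π×6²) × 0.069011 = 17.374 × 0.069011 = 1.199 kPa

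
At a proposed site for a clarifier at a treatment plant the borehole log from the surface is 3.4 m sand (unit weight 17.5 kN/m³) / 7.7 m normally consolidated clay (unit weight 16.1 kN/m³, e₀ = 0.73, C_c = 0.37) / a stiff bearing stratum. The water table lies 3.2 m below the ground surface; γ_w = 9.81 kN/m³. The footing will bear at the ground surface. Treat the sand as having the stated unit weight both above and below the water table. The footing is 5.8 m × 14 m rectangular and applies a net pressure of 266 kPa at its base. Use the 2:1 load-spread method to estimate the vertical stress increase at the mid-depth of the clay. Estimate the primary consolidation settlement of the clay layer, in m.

S_c ≈ 0.479 m

Mid-depth of clay below the ground surface: z = 3.4 + 7.7/2 = 7.25 m.
Total vertical stress at mid-clay: σ_v = 17.5×3.4 + 16.1×3.85 = 121.49 kPa.
Pore pressure: u = 9.81×(7.25 − 3.2) = 39.73 kPa.
Initial effective stress: σ'_0 = σ_v − u = 121.49 − 39.73 = 81.76 kPa.
Stress increase at mid-clay by the 2:1 spreading method:
Δσ = qBL/((B+z)(L+z)) = 266×5.8×14/((5.8+7.25)(14+7.25)) = 77.888 kPa
Final effective stress: σ'_f = σ'_0 + Δσ = 81.76 + 77.888 = 159.65 kPa.
Normally consolidated clay, so the full stress increment lies on the virgin compression line:
S_c = C_c·H/(1+e₀)·log₁₀(σ'_f/σ'_0) = 0.37×7.7/(1+0.73)×log₁₀(159.65/81.76)
    = 1.6468 × 0.29063 = 0.4786 m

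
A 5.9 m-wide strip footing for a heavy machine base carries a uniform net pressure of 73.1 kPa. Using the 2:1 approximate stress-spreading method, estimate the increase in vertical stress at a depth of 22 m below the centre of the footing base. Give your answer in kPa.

Δσ_z ≈ 15.5 kPa

By the 2:1 method the load spreads at 1 horizontal : 2 vertical, so at depth z the loaded area has grown by z in each plan dimension:
Δσ = qB/(B+z) = 73.1×5.9/(5.9+22) = 15.458 kPa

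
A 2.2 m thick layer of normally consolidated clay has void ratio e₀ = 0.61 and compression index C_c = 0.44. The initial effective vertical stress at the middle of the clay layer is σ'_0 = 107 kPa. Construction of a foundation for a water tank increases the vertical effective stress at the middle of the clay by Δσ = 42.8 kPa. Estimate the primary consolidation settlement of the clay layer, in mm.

S_c ≈ 87.9 mm

Final effective stress: σ'_f = σ'_0 + Δσ = 107 + 42.8 = 149.8 kPa.
Normally consolidated clay, so the full stress increment lies on the virgin compression line:
S_c = C_c·H/(1+e₀)·log₁₀(σ'_f/σ'_0) = 0.44×2.2/(1+0.61)×log₁₀(149.8/107)
    = 0.60124 × 0.14613 = 0.08786 m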